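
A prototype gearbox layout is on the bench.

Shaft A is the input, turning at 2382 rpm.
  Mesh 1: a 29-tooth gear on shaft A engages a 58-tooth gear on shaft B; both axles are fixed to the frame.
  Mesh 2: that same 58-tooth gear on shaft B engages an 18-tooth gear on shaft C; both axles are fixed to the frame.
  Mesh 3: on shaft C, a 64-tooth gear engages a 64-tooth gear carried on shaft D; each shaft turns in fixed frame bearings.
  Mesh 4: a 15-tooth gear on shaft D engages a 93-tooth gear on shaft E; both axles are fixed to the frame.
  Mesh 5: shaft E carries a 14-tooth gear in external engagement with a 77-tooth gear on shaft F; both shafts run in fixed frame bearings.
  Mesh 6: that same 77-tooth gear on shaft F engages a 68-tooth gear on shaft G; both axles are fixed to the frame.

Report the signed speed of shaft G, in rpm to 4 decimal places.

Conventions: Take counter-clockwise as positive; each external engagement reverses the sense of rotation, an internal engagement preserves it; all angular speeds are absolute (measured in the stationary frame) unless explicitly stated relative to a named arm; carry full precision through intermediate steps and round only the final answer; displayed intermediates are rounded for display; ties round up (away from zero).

+127.4367 rpm

6-mesh fixed-axis compound train (all bearings frame-fixed)
mesh 1 [29T→58T]: ω = 2382.0000×29/58 = 1191.0000 rpm, sense flips to −
mesh 2 [58T→18T]: ω = 1191.0000×58/18 = 3837.6667 rpm, sense flips to +
mesh 3 [64T→64T]: ω = 3837.6667×64/64 = 3837.6667 rpm, sense flips to −
mesh 4 [15T→93T]: ω = 3837.6667×15/93 = 618.9785 rpm, sense flips to +
mesh 5 [14T→77T]: ω = 618.9785×14/77 = 112.5415 rpm, sense flips to −
mesh 6 [77T→68T]: ω = 112.5415×77/68 = 127.4367 rpm, sense flips to +
signed output speed = +127.4367 rpm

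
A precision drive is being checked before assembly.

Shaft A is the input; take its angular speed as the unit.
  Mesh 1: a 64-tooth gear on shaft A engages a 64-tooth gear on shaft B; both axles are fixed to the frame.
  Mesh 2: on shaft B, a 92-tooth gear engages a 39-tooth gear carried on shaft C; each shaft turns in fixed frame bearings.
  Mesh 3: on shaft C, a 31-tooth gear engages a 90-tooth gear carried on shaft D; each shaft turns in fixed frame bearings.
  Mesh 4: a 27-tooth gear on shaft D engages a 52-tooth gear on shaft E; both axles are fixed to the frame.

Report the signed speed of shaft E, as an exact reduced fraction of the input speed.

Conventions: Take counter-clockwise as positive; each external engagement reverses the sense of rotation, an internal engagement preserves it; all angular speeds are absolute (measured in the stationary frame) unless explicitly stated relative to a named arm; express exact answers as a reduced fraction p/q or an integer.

713/1690

4-mesh fixed-axis compound train (all bearings frame-fixed)
mesh 1 [64T→64T]: |ω|/ω_in = 1×64/64 = 1, sense flips to −
mesh 2 [92T→39T]: |ω|/ω_in = 1×92/39 = 92/39, sense flips to +
mesh 3 [31T→90T]: |ω|/ω_in = (92/39)×31/90 = 1426/1755, sense flips to −
mesh 4 [27T→52T]: |ω|/ω_in = (1426/1755)×27/52 = 713/1690, sense flips to +
signed output speed (× input speed) = 713/1690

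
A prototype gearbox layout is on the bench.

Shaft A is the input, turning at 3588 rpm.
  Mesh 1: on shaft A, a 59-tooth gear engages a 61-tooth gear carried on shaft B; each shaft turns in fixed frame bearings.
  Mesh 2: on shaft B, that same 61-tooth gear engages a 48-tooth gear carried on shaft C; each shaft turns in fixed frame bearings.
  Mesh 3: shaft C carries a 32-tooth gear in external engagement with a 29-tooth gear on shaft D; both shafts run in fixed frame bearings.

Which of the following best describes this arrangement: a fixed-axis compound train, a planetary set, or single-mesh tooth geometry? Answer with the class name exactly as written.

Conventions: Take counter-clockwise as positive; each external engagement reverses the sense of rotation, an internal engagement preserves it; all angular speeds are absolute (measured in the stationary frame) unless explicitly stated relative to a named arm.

class = fixed-axis compound train [3 meshes; 3 ratios multiply, 3 sense flips]
classification: fixed-axis compound train

fixed-axis compound train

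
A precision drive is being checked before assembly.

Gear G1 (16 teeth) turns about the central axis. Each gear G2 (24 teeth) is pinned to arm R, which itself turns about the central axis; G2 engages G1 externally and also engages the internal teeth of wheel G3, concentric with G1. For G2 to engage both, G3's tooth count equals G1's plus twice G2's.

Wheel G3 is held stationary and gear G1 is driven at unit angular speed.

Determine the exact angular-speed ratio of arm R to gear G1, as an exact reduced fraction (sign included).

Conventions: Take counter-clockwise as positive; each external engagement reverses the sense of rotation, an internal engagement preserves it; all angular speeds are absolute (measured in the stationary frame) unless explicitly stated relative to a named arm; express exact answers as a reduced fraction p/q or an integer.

1/5

recognized (axles ride arm R): planetary set, 16/24/64 teeth
ring teeth: 16 + 2·24 = 64
16(ω_sun−ω_arm) = −64(ω_ring−ω_arm),  ω_ring = 0, ω_sun = 1
16(1−ω_arm) = −64(0−ω_arm)  ⇒  80·ω_arm = 16  ⇒  ω_arm = 1/5
ω_out/ω_in = 1/5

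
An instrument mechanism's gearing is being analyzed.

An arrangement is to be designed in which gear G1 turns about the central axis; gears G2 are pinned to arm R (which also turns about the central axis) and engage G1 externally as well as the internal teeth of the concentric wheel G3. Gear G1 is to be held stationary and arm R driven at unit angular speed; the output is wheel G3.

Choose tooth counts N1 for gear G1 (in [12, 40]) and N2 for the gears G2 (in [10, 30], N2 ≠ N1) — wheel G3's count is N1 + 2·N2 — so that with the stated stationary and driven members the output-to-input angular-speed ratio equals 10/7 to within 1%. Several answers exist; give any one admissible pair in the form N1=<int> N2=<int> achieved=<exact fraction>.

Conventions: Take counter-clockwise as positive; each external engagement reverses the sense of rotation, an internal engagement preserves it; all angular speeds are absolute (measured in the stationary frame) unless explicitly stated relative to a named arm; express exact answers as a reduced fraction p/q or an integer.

topology: planetary set — design target 10/7, arm = carrier (Willis)
Willis with ω_sun = 0: ω_ring/ω_arm = (N1+N3)/N3; set equal to 10/7  ⇒  N3/N1 = 1/(10/7 − 1) = 7/3
N3 = N1 + 2·N2  ⇒  N2/N1 = (N3/N1 − 1)/2 = (7/3 − 1)/2 = 2/3
smallest multiple with N1 ≥ 12 and N2 ≥ 10: k = 5  ⇒  N1 = 5·3 = 15, N2 = 5·2 = 10 (N1 ≤ 40, N2 ≤ 30, N2 ≠ N1 ✓), N3 = 15 + 2·10 = 35
check: (N1+N3)/N3 with N1 = 15, N3 = 35 gives 10/7; |achieved − target| = 0 ≤ 1/70 ✓

N1=15 N2=10 achieved=10/7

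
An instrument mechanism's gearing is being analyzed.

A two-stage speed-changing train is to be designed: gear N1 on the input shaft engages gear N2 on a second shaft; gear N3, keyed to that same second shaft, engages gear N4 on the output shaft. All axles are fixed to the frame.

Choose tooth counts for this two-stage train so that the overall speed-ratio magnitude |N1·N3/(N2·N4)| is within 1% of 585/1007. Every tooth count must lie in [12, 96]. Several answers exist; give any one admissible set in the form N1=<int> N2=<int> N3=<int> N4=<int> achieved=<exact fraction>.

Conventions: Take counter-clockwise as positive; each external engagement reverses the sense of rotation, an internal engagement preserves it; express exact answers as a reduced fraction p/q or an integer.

N1=13 N2=19 N3=45 N4=53 achieved=585/1007

topology: fixed-axis compound train — 2 stages, target 585/1007
target = 585/1007 in lowest terms: an exact hit needs N1·N3 = k·585 and N2·N4 = k·1007 for one integer k, every count in [12, 96]; additionally prefer no 1:1 stage (N1 ≠ N2, N3 ≠ N4)
k = 1: N1·N3 = 585 = 13·45, N2·N4 = 1007 = 19·53
achieved = 13·45/(19·53) = 585/1007; |achieved − target| = 0 ≤ 117/20140 ✓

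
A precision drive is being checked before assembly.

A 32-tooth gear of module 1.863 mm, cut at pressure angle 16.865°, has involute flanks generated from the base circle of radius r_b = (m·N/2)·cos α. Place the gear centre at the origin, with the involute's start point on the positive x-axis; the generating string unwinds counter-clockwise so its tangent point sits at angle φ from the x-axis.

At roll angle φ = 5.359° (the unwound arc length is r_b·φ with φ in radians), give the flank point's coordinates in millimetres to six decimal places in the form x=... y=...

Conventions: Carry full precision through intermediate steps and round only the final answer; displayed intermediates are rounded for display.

x=28.650491 y=0.007774

single-mesh involute tooth geometry (32T wheel at module 1.863)
pitch radius r_p = m·N/2 = 1.863·32/2 = 29.808000
base radius r_b = r_p·cos α = 29.808000·cos 16.865° = 28.525987
roll angle φ = 5.359° = 0.09353219 rad
x = r_b·(cos φ + φ·sin φ) = 28.650491
y = r_b·(sin φ − φ·cos φ) = 0.007774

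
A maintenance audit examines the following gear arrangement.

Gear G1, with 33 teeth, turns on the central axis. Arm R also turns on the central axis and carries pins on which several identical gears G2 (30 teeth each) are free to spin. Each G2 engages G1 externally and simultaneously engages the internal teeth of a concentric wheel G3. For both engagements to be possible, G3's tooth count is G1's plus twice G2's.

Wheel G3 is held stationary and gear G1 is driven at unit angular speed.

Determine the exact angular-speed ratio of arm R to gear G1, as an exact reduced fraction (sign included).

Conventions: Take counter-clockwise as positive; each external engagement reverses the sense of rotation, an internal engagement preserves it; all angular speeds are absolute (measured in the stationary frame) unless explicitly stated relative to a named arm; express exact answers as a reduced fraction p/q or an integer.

11/42

planetary set (33T centre, 30T on arm, 93T internal) — Willis relation
ring teeth: 33 + 2·30 = 93
33(ω_sun−ω_arm) = −93(ω_ring−ω_arm),  ω_ring = 0, ω_sun = 1
33(1−ω_arm) = −93(0−ω_arm)  ⇒  126·ω_arm = 33  ⇒  ω_arm = 11/42
ω_out/ω_in = 11/42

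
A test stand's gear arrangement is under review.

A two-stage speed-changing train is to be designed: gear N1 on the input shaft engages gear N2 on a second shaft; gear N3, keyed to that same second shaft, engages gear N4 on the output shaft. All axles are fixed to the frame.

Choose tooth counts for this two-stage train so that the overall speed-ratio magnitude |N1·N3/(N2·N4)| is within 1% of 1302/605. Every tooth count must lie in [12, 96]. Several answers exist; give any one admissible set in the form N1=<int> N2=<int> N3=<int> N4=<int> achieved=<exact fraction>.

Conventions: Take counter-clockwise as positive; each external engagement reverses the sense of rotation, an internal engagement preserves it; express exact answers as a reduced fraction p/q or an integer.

N1=28 N2=22 N3=93 N4=55 achieved=1302/605

design class (target 1302/605): fixed-axis compound train
target = 1302/605 in lowest terms: an exact hit needs N1·N3 = k·1302 and N2·N4 = k·605 for one integer k, every count in [12, 96]; additionally prefer no 1:1 stage (N1 ≠ N2, N3 ≠ N4)
k = 1: no 1:1-free in-range split of k·1302 and k·605 into factor pairs; take k = 2
k = 2: N1·N3 = 2604 = 28·93, N2·N4 = 1210 = 22·55
achieved = 28·93/(22·55) = 1302/605; |achieved − target| = 0 ≤ 651/30250 ✓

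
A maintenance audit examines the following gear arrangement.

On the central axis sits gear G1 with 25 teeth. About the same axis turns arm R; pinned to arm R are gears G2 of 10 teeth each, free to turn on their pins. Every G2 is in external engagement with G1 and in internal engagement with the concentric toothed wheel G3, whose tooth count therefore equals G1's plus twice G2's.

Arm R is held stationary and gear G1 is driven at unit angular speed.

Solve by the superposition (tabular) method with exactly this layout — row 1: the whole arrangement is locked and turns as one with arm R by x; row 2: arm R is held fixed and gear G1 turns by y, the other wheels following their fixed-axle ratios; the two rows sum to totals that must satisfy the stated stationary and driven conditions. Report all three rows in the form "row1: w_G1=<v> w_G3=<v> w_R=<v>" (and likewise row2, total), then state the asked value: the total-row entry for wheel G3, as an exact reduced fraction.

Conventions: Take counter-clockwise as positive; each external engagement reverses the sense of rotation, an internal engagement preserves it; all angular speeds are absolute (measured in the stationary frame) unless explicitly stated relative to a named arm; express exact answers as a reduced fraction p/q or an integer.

topology: planetary set — G1 25T / G2 10T / G3 45T, arm = carrier (Willis)
row 1 (train locked, turned with arm): all members turn x
row 2 (arm held, sun turns y): ω_ring = −(25/45)·y, ω_arm = 0
boundary: total ω_arm = x = 0 and total ω_sun = x + y = 1  ⇒  y = 1, x = 0
row 2 ring = −(25/45)·1 = -5/9
totals (row 1 + row 2): sun 0 + 1 = 1, ring 0 + (-5/9) = -5/9, arm 0 + 0 = 0
asked cell (total, ring) = -5/9

row1: w_G1=0 w_G3=0 w_R=0
row2: w_G1=1 w_G3=-5/9 w_R=0
total: w_G1=1 w_G3=-5/9 w_R=0
asked value: -5/9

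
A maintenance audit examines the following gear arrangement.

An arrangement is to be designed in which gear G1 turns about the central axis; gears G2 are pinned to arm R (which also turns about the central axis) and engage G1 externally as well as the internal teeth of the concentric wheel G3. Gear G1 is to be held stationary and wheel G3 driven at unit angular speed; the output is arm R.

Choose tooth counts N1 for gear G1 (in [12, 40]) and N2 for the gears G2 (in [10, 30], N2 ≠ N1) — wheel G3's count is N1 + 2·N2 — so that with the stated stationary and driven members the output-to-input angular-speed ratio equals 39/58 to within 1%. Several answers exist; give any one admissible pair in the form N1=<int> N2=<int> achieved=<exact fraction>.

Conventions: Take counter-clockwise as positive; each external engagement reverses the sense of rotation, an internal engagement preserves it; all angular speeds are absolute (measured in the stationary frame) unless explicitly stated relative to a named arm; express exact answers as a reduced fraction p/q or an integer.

topology: planetary set — design target 39/58, arm = carrier (Willis)
Willis with ω_sun = 0: ω_arm/ω_ring = N3/(N1+N3); set equal to 39/58  ⇒  N3/N1 = (39/58)/(1 − 39/58) = 39/19
N3 = N1 + 2·N2  ⇒  N2/N1 = (N3/N1 − 1)/2 = (39/19 − 1)/2 = 10/19
smallest multiple with N1 ≥ 12 and N2 ≥ 10: k = 1  ⇒  N1 = 1·19 = 19, N2 = 1·10 = 10 (N1 ≤ 40, N2 ≤ 30, N2 ≠ N1 ✓), N3 = 19 + 2·10 = 39
check: N3/(N1+N3) with N1 = 19, N3 = 39 gives 39/58; |achieved − target| = 0 ≤ 39/5800 ✓

N1=19 N2=10 achieved=39/58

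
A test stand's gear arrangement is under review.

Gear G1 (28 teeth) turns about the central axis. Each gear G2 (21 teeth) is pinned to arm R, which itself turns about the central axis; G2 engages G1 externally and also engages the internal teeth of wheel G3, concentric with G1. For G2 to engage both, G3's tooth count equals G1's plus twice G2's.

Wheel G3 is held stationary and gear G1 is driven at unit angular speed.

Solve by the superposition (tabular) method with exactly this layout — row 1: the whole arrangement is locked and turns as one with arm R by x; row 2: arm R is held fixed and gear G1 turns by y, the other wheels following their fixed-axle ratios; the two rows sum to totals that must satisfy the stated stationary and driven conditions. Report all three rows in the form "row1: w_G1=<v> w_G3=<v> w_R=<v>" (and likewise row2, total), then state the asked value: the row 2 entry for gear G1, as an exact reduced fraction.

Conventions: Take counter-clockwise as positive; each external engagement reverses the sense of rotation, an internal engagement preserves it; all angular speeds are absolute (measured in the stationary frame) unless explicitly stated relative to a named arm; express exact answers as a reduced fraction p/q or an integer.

row1: w_G1=2/7 w_G3=2/7 w_R=2/7
row2: w_G1=5/7 w_G3=-2/7 w_R=0
total: w_G1=1 w_G3=0 w_R=2/7
asked value: 5/7

planetary set (28T centre, 21T on arm, 70T internal) — Willis relation
row 1 (train locked, turned with arm): all members turn x
row 2 (arm held, sun turns y): ω_ring = −(28/70)·y, ω_arm = 0
boundary: total ω_ring = x − (28/70)·y = 0 and total ω_sun = x + y = 1  ⇒  y = 5/7, x = 2/7
row 2 ring = −(28/70)·5/7 = -2/7
totals (row 1 + row 2): sun 2/7 + 5/7 = 1, ring 2/7 + (-2/7) = 0, arm 2/7 + 0 = 2/7
asked cell (row2, sun) = 5/7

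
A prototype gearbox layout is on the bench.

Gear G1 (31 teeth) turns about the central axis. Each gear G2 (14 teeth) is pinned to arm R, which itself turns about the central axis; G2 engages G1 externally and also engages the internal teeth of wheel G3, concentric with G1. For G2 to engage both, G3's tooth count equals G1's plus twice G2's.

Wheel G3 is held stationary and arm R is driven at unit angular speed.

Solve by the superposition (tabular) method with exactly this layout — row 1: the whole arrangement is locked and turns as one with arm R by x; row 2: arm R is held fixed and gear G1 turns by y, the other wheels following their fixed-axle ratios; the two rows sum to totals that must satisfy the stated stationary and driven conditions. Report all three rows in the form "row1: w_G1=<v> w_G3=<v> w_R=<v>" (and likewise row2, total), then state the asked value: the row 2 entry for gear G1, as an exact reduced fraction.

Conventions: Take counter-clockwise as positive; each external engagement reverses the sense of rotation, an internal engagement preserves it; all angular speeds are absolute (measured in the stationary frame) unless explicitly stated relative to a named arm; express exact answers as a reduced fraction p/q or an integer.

recognized (axles ride arm R): planetary set, 31/14/59 teeth
row 1: whole set turns with the arm by x
row 2 — arm fixed, fixed-axis ratios: sun y, ring −(31/59)·y, arm 0
boundary: total ω_ring = x − (31/59)·y = 0 and total ω_arm = x = 1  ⇒  y = 59/31, x = 1
row 2 ring = −(31/59)·59/31 = -1
totals (row 1 + row 2): sun 1 + 59/31 = 90/31, ring 1 + (-1) = 0, arm 1 + 0 = 1
asked cell (row2, sun) = 59/31

row1: w_G1=1 w_G3=1 w_R=1
row2: w_G1=59/31 w_G3=-1 w_R=0
total: w_G1=90/31 w_G3=0 w_R=1
asked value: 59/31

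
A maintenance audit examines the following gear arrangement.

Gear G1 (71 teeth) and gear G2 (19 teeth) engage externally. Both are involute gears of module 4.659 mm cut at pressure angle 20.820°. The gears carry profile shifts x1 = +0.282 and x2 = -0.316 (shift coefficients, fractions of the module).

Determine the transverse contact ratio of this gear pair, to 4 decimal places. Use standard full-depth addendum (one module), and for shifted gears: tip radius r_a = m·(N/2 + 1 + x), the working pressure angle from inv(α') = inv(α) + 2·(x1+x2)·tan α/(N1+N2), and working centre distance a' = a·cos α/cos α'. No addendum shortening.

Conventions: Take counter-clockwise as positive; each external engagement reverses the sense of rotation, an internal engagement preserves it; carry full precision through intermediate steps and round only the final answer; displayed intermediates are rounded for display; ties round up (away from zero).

1.6887

class = single-mesh tooth geometry [involute pair 71T × 19T, m = 4.659]
base radii: r_b1 = 154.594514, r_b2 = 41.370363
tip radii: r_a1 = 171.367338, r_a2 = 47.447256
inv(α') = inv(20.820°) + 2·(+0.282-0.316)·tan α/(71+19) = 0.01659899  ⇒  α' = 20.70547°
a' = a·cos α / cos α' = 209.6550·cos 20.820°/cos 20.70547° = 209.496177
action lengths: √(r_a1²−r_b1²) = 73.941197, √(r_a2²−r_b2²) = 23.232201
base pitch p_b = π·m·cos α = 13.680929
CR = (73.941197 + 23.232201 − 209.496177·sin 20.70547°)/13.680929 = 1.688705
contact ratio ≈ 1.6887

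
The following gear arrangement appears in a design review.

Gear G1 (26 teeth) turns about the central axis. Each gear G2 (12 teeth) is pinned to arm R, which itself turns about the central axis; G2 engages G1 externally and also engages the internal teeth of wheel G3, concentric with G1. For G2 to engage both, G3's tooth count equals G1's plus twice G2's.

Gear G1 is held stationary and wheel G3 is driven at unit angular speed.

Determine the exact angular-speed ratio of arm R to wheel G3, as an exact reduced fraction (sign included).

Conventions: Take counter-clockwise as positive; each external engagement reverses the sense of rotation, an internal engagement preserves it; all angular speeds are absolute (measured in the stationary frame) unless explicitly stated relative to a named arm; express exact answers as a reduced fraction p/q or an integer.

class = planetary set [G3 = 26+2·12 = 50; Willis about the carrier]
ring teeth: 26 + 2·12 = 50
26(ω_sun−ω_arm) = −50(ω_ring−ω_arm),  ω_sun = 0, ω_ring = 1
26(0−ω_arm) = −50(1−ω_arm)  ⇒  76·ω_arm = 50  ⇒  ω_arm = 25/38
ω_out/ω_in = 25/38

25/38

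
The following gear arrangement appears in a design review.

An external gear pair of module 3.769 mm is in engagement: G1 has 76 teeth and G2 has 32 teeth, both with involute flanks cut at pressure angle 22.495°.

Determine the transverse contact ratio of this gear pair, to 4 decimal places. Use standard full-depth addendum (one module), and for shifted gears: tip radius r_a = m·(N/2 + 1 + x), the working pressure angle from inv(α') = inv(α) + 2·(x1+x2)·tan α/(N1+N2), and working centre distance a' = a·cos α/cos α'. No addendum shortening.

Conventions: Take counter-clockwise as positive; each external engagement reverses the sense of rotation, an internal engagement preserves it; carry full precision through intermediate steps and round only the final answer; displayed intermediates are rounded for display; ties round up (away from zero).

1.6248

single-mesh involute tooth geometry (76T engaging 32T at module 3.769)
base radii: r_b1 = 132.324657, r_b2 = 55.715645
tip radii: r_a1 = 146.991000, r_a2 = 64.073000
no profile shift: α' = α, a' = a
action lengths: √(r_a1²−r_b1²) = 64.004213, √(r_a2²−r_b2²) = 31.640421
base pitch p_b = π·m·cos α = 10.939741
CR = (64.004213 + 31.640421 − 203.526000·sin 22.49500°)/10.939741 = 1.624811
contact ratio ≈ 1.6248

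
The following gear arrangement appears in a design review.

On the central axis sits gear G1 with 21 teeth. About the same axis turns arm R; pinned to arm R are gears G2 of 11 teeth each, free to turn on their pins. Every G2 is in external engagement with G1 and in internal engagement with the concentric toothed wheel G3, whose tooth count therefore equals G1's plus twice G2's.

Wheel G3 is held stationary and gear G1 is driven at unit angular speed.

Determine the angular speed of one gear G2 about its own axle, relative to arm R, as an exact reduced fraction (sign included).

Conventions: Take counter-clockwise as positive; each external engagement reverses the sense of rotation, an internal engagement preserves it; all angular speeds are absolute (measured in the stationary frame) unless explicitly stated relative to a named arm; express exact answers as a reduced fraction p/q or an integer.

recognized (axles ride arm R): planetary set, 21/11/43 teeth
ring teeth: 21 + 2·11 = 43
21(ω_sun−ω_arm) = −43(ω_ring−ω_arm),  ω_ring = 0, ω_sun = 1
21(1−ω_arm) = −43(0−ω_arm)  ⇒  64·ω_arm = 21  ⇒  ω_arm = 21/64
sun–planet mesh: 21·(1−21/64) = −11·(ω_p−ω_arm)  ⇒  ω_p−ω_arm = -903/704
exact speed ratio = -903/704

-903/704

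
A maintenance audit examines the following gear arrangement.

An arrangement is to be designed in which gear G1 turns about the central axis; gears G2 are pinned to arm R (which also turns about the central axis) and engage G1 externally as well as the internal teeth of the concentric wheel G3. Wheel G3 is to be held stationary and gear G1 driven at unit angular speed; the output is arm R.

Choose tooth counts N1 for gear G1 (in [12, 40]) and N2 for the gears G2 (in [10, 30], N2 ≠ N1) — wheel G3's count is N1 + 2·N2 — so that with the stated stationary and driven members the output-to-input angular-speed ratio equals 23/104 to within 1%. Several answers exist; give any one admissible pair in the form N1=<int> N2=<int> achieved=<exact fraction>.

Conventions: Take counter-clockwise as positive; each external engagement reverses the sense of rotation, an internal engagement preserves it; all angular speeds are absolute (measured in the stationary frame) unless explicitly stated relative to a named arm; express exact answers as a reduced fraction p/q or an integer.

topology: planetary set — design target 23/104, arm = carrier (Willis)
Willis with ω_ring = 0: ω_arm/ω_sun = N1/(N1+N3); set equal to 23/104  ⇒  N3/N1 = 1/(23/104) − 1 = 81/23
N3 = N1 + 2·N2  ⇒  N2/N1 = (N3/N1 − 1)/2 = (81/23 − 1)/2 = 29/23
smallest multiple with N1 ≥ 12 and N2 ≥ 10: k = 1  ⇒  N1 = 1·23 = 23, N2 = 1·29 = 29 (N1 ≤ 40, N2 ≤ 30, N2 ≠ N1 ✓), N3 = 23 + 2·29 = 81
check: N1/(N1+N3) with N1 = 23, N3 = 81 gives 23/104; |achieved − target| = 0 ≤ 23/10400 ✓

N1=23 N2=29 achieved=23/104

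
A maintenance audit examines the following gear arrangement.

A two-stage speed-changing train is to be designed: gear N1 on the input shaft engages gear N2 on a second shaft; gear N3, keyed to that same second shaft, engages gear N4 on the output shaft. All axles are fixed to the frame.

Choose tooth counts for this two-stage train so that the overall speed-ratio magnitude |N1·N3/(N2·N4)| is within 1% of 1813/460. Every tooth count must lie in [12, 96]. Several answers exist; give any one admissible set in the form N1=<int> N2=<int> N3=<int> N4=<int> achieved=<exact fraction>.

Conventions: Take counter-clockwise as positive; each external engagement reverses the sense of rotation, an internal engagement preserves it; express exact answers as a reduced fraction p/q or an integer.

N1=37 N2=20 N3=49 N4=23 achieved=1813/460

design class (target 1813/460): fixed-axis compound train
target = 1813/460 in lowest terms: an exact hit needs N1·N3 = k·1813 and N2·N4 = k·460 for one integer k, every count in [12, 96]; additionally prefer no 1:1 stage (N1 ≠ N2, N3 ≠ N4)
k = 1: N1·N3 = 1813 = 37·49, N2·N4 = 460 = 20·23
achieved = 37·49/(20·23) = 1813/460; |achieved − target| = 0 ≤ 1813/46000 ✓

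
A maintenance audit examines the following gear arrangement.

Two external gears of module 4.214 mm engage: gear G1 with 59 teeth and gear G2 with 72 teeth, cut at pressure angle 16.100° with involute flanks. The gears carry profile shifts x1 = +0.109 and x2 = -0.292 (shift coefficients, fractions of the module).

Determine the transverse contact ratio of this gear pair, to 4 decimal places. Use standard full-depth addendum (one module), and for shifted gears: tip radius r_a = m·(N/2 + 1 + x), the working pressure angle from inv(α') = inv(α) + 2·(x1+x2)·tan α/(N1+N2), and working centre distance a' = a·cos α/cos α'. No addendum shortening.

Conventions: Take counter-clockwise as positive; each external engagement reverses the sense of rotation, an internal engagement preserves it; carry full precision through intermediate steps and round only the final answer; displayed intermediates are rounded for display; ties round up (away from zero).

recognized (one external pair, fixed centres): single-mesh tooth geometry, m = 4.214, N1 = 59, N2 = 72
base radii: r_b1 = 119.437339, r_b2 = 145.754041
tip radii: r_a1 = 128.986326, r_a2 = 154.687512
inv(α') = inv(16.100°) + 2·(+0.109-0.292)·tan α/(59+72) = 0.00683074  ⇒  α' = 15.52397°
a' = a·cos α / cos α' = 276.0170·cos 16.100°/cos 15.52397° = 275.232252
action lengths: √(r_a1²−r_b1²) = 48.705178, √(r_a2²−r_b2²) = 51.807200
base pitch p_b = π·m·cos α = 12.719440
CR = (48.705178 + 51.807200 − 275.232252·sin 15.52397°)/12.719440 = 2.110847
contact ratio ≈ 2.1108

2.1108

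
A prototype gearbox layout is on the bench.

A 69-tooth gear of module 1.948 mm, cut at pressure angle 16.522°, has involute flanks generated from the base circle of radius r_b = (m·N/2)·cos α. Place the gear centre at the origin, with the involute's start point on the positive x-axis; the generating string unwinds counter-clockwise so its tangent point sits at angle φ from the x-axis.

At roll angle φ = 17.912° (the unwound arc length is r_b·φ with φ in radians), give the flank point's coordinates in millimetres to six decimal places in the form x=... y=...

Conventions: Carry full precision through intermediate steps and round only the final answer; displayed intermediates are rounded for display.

x=67.503127 y=0.649813

topology: single-mesh involute geometry — m = 1.948, N = 69
pitch radius r_p = m·N/2 = 1.948·69/2 = 67.206000
base radius r_b = r_p·cos α = 67.206000·cos 16.522° = 64.431105
roll angle φ = 17.912° = 0.31262338 rad
x = r_b·(cos φ + φ·sin φ) = 67.503127
y = r_b·(sin φ − φ·cos φ) = 0.649813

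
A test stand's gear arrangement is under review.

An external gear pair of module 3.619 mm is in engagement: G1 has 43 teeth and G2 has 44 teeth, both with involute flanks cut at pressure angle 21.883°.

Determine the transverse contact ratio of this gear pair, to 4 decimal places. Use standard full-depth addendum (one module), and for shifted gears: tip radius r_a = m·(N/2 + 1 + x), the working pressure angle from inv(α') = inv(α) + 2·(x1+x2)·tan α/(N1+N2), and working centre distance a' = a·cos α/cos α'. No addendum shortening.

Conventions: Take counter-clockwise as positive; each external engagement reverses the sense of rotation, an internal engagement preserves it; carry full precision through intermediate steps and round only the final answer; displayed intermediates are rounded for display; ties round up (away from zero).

1.6409

class = single-mesh tooth geometry [involute pair 43T × 44T, m = 3.619]
base radii: r_b1 = 72.202155, r_b2 = 73.881275
tip radii: r_a1 = 81.427500, r_a2 = 83.237000
no profile shift: α' = α, a' = a
action lengths: √(r_a1²−r_b1²) = 37.646867, √(r_a2²−r_b2²) = 38.339998
base pitch p_b = π·m·cos α = 10.550221
CR = (37.646867 + 38.339998 − 157.426500·sin 21.88300°)/10.550221 = 1.640918
contact ratio ≈ 1.6409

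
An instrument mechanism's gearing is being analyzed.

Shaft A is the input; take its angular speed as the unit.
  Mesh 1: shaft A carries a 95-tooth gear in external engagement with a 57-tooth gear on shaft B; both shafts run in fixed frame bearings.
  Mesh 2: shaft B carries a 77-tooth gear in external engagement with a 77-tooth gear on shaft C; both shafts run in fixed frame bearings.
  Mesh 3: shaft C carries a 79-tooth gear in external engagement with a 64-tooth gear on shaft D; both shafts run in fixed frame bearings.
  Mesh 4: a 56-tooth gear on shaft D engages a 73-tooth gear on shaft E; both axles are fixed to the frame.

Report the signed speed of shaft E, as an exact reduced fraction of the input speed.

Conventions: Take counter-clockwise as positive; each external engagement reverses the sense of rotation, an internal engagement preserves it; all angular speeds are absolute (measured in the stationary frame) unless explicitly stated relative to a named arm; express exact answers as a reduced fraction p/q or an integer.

4-mesh fixed-axis compound train (all bearings frame-fixed)
mesh 1 [95T→57T]: |ω|/ω_in = 1×95/57 = 5/3, sense flips to −
mesh 2 [77T→77T]: |ω|/ω_in = (5/3)×77/77 = 5/3, sense flips to +
mesh 3 [79T→64T]: |ω|/ω_in = (5/3)×79/64 = 395/192, sense flips to −
mesh 4 [56T→73T]: |ω|/ω_in = (395/192)×56/73 = 2765/1752, sense flips to +
signed output speed (× input speed) = 2765/1752

2765/1752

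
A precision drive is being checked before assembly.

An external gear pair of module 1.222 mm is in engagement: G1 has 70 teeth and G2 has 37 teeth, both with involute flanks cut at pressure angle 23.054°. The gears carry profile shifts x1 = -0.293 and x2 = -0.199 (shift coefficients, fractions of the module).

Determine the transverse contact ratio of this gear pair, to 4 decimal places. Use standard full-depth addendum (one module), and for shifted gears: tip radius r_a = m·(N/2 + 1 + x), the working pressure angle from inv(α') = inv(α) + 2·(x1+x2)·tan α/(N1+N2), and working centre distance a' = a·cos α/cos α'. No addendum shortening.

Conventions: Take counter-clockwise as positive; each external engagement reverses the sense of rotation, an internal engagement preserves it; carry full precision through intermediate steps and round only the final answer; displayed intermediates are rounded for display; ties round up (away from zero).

1.6937

single-mesh involute tooth geometry (70T engaging 37T at module 1.222)
base radii: r_b1 = 39.354225, r_b2 = 20.801519
tip radii: r_a1 = 43.633954, r_a2 = 23.585822
inv(α') = inv(23.054°) + 2·(-0.293-0.199)·tan α/(70+37) = 0.01930553  ⇒  α' = 21.73382°
a' = a·cos α / cos α' = 65.3770·cos 23.054°/cos 21.73382° = 64.759208
action lengths: √(r_a1²−r_b1²) = 18.845873, √(r_a2²−r_b2²) = 11.117006
base pitch p_b = π·m·cos α = 3.532427
CR = (18.845873 + 11.117006 − 64.759208·sin 21.73382°)/3.532427 = 1.693695
contact ratio ≈ 1.6937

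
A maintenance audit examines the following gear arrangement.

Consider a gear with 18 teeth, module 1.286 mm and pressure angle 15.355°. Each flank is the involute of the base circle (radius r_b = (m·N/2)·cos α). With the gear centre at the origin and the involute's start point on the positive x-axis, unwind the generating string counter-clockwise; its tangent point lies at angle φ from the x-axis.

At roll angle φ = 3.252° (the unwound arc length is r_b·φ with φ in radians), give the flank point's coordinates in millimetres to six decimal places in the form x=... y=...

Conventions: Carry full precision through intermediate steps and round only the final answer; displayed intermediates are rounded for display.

x=11.178813 y=0.000680

topology: single-mesh involute geometry — m = 1.286, N = 18
pitch radius r_p = m·N/2 = 1.286·18/2 = 11.574000
base radius r_b = r_p·cos α = 11.574000·cos 15.355° = 11.160851
roll angle φ = 3.252° = 0.05675811 rad
x = r_b·(cos φ + φ·sin φ) = 11.178813
y = r_b·(sin φ − φ·cos φ) = 0.000680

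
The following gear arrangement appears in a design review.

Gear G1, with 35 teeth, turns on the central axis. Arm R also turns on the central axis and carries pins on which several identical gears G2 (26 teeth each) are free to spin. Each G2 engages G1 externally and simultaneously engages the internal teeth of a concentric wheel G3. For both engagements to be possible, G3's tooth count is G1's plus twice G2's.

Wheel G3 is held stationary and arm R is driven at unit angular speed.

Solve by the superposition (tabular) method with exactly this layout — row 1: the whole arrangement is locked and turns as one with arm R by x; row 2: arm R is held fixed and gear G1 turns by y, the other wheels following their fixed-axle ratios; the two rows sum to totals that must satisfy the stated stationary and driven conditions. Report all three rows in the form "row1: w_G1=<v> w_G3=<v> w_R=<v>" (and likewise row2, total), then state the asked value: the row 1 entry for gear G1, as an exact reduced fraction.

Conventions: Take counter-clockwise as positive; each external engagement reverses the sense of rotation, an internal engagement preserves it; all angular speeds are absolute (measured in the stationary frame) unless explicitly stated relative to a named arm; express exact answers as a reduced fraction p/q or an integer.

planetary set (35T centre, 26T on arm, 87T internal) — Willis relation
row 1 (train locked, turned with arm): all members turn x
row 2 — arm fixed, fixed-axis ratios: sun y, ring −(35/87)·y, arm 0
boundary: total ω_ring = x − (35/87)·y = 0 and total ω_arm = x = 1  ⇒  y = 87/35, x = 1
row 2 ring = −(35/87)·87/35 = -1
totals (row 1 + row 2): sun 1 + 87/35 = 122/35, ring 1 + (-1) = 0, arm 1 + 0 = 1
asked cell (row1, sun) = 1

row1: w_G1=1 w_G3=1 w_R=1
row2: w_G1=87/35 w_G3=-1 w_R=0
total: w_G1=122/35 w_G3=0 w_R=1
asked value: 1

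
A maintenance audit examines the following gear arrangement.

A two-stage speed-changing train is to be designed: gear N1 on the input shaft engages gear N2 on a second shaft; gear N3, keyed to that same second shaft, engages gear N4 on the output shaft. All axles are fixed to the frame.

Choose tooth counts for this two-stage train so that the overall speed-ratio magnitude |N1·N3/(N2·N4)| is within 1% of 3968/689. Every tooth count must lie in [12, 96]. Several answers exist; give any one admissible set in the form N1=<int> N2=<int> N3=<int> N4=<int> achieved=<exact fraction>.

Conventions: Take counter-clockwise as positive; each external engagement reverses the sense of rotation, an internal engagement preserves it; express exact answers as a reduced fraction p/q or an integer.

N1=62 N2=13 N3=64 N4=53 achieved=3968/689

topology: fixed-axis compound train — 2 stages, target 3968/689
target = 3968/689 in lowest terms: an exact hit needs N1·N3 = k·3968 and N2·N4 = k·689 for one integer k, every count in [12, 96]; additionally prefer no 1:1 stage (N1 ≠ N2, N3 ≠ N4)
k = 1: N1·N3 = 3968 = 62·64, N2·N4 = 689 = 13·53
achieved = 62·64/(13·53) = 3968/689; |achieved − target| = 0 ≤ 992/17225 ✓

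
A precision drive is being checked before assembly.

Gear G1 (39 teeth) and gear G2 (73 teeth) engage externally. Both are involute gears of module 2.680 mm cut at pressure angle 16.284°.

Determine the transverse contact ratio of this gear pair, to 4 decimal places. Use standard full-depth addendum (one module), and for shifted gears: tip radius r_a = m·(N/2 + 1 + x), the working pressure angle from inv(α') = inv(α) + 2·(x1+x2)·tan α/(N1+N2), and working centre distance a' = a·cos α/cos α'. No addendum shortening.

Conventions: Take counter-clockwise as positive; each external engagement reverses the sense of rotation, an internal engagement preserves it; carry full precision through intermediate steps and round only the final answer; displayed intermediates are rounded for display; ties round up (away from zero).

1.9989

recognized (one external pair, fixed centres): single-mesh tooth geometry, m = 2.680, N1 = 39, N2 = 73
base radii: r_b1 = 50.163519, r_b2 = 93.895817
tip radii: r_a1 = 54.940000, r_a2 = 100.500000
no profile shift: α' = α, a' = a
action lengths: √(r_a1²−r_b1²) = 22.405914, √(r_a2²−r_b2²) = 35.830512
base pitch p_b = π·m·cos α = 8.081710
CR = (22.405914 + 35.830512 − 150.080000·sin 16.28400°)/8.081710 = 1.998858
contact ratio ≈ 1.9989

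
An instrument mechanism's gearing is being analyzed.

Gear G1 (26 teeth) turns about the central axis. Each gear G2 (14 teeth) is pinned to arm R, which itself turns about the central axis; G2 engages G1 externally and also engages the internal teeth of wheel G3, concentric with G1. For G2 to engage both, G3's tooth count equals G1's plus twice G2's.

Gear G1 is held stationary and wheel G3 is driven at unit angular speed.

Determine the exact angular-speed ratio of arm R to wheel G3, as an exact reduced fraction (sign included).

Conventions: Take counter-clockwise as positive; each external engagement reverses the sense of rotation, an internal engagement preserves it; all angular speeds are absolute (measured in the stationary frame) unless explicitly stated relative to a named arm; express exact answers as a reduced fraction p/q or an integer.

topology: planetary set — G1 26T / G2 14T / G3 54T, arm = carrier (Willis)
ring teeth: 26 + 2·14 = 54
26(ω_sun−ω_arm) = −54(ω_ring−ω_arm),  ω_sun = 0, ω_ring = 1
26(0−ω_arm) = −54(1−ω_arm)  ⇒  80·ω_arm = 54  ⇒  ω_arm = 27/40
ω_out/ω_in = 27/40

27/40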